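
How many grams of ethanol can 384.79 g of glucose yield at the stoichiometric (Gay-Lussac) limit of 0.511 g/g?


Theoretical ethanol yield: m_EtOH = 0.511 * m_glucose
m_EtOH = 0.511 * 384.79 = 196.6277 g

196.6277 g


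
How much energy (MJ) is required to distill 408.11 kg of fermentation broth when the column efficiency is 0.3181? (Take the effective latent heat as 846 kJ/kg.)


E = m * 846 / (eta * 1000)
= 408.11 * 846 / (0.3181 * 1000)
= 1085.3853 MJ

1085.3853 MJ


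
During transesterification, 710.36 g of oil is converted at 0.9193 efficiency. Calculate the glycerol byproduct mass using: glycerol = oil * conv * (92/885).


glycerol = oil * conv * (92/885)
= 710.36 * 0.9193 * 92 / 885
= 67.8860 g

67.8860 g


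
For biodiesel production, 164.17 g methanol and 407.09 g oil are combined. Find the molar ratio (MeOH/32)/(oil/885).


Molar ratio = n_MeOH / n_oil = (MeOH/32) / (oil/885) = (MeOH * 885) / (32 * oil)
= (164.17 * 885) / (32 * 407.09)
= 11.1531

11.1531


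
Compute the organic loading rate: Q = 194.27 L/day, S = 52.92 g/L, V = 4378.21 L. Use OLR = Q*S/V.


OLR = Q * S / V
= 194.27 * 52.92 / 4378.21
= 2.3482 g/L/day

2.3482 g/L/day


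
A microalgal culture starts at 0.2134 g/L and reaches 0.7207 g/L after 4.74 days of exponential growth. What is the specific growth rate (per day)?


mu = ln(X2/X1) / dt
= ln(0.7207/0.2134) / 4.74
= 0.2568 per day

0.2568 per day


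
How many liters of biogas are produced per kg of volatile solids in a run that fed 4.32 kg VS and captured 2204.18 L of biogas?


Y = V / VS
= 2204.18 / 4.32
= 510.2269 L/kg VS

510.2269 L/kg VS


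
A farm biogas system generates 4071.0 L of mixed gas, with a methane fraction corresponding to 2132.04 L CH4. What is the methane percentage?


CH4% = V_CH4 / V_total * 100
= 2132.04 / 4071.0 * 100
= 52.3714%

52.3714%


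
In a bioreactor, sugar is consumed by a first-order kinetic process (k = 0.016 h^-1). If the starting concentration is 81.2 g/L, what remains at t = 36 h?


S = S0 * exp(-k * t)
S = 81.2 * exp(-0.016 * 36)
S = 45.6460 g/L

45.6460 g/L


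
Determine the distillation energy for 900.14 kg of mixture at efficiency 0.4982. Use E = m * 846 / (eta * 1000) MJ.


E = m * 846 / (eta * 1000)
= 900.14 * 846 / (0.4982 * 1000)
= 1528.5396 MJ

1528.5396 MJ


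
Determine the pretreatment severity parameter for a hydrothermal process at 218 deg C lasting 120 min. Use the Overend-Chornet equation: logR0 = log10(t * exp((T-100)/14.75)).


logR0 = log10(t * exp((T - 100) / 14.75))
= log10(120 * exp((218 - 100) / 14.75))
= 5.5535

5.5535


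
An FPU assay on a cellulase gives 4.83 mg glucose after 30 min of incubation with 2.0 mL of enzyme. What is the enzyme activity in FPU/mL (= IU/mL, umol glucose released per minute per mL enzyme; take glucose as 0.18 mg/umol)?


Activity = glucose_mg / (0.18 mg/umol * V_mL * t_min)
= 4.83 / (0.18 * 2.0 * 30)
= 0.4472 FPU/mL

0.4472 FPU/mL


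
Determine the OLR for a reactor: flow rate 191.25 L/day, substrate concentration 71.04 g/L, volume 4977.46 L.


OLR = Q * S / V
= 191.25 * 71.04 / 4977.46
= 2.7296 g/L/day

2.7296 g/L/day


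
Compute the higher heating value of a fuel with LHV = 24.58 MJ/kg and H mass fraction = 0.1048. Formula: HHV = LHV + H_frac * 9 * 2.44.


HHV = LHV + H_frac * 9 * 2.44
= 24.58 + 0.1048 * 9 * 2.44
= 26.8814 MJ/kg

26.8814 MJ/kg


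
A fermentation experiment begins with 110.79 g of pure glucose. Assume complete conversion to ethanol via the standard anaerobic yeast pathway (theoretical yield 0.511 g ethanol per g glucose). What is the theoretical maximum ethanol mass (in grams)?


Theoretical ethanol yield: m_EtOH = 0.511 * m_glucose
m_EtOH = 0.511 * 110.79 = 56.6137 g

56.6137 g


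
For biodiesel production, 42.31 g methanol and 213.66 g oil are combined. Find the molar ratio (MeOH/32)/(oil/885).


Molar ratio = n_MeOH / n_oil = (MeOH/32) / (oil/885) = (MeOH * 885) / (32 * oil)
= (42.31 * 885) / (32 * 213.66)
= 5.4766

5.4766


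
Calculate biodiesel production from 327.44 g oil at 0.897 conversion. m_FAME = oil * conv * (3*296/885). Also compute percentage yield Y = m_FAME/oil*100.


m_FAME = oil * conv * (3 * 296 / 885) = oil * conv * (888/885)
= 327.44 * 0.897 * 888 / 885
= 294.7093 g
Y = m_FAME / oil * 100 = conv * (888/885) * 100
= 0.897 * 888 / 885 * 100
= 90.00%

294.7093 g FAME; Y = 90.00%


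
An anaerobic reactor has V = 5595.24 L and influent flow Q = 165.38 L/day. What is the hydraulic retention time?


HRT = V / Q
= 5595.24 / 165.38
= 33.8326 days

33.8326 days


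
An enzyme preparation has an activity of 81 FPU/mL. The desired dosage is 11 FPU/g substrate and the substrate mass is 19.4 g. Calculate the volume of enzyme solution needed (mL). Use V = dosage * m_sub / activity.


V = dosage * m_sub / activity
V = 11 * 19.4 / 81
V = 2.6346 mL

2.6346 mL


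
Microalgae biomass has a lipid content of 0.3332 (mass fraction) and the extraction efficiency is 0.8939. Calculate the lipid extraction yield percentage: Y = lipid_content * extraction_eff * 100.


Y = lipid_content * extraction_eff * 100
= 0.3332 * 0.8939 * 100
= 29.7847%

29.7847%


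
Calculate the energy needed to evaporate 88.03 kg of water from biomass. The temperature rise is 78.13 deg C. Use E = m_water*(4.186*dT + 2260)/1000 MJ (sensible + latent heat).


E = m_water * (4.186 * dT + 2260) / 1000
= 88.03 * (4.186 * 78.13 + 2260) / 1000
= 227.7382 MJ

227.7382 MJ


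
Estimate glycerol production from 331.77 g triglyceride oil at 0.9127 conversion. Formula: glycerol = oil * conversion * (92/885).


glycerol = oil * conv * (92/885)
= 331.77 * 0.9127 * 92 / 885
= 31.4782 g

31.4782 g


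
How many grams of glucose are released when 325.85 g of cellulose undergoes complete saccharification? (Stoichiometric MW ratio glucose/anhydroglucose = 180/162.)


glucose = cellulose * 180/162
= 325.85 * 180/162
= 362.0556 g

362.0556 g


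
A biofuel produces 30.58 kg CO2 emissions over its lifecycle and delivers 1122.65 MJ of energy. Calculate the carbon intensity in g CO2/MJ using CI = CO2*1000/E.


CI = CO2 * 1000 / E
= 30.58 * 1000 / 1122.65
= 27.2391 g CO2/MJ

27.2391 g CO2/MJ


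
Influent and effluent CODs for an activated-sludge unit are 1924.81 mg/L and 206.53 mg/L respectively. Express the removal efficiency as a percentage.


eta = (COD_in - COD_out) / COD_in * 100
= (1924.81 - 206.53) / 1924.81 * 100
= 89.2701%

89.2701%


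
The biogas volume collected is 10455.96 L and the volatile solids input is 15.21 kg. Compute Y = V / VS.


Y = V / VS
= 10455.96 / 15.21
= 687.4398 L/kg VS

687.4398 L/kg VS


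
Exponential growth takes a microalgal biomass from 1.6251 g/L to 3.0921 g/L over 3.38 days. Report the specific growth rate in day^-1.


mu = ln(X2/X1) / dt
= ln(3.0921/1.6251) / 3.38
= 0.1903 per day

0.1903 per day


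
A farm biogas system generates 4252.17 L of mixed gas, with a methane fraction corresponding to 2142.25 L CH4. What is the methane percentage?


CH4% = V_CH4 / V_total * 100
= 2142.25 / 4252.17 * 100
= 50.3802%

50.3802%


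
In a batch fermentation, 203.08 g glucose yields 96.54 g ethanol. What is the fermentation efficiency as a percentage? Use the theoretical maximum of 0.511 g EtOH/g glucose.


Fermentation efficiency = (actual / (0.511 * glucose)) * 100
= (96.54 / (0.511 * 203.08)) * 100
= 93.0292%

93.0292%


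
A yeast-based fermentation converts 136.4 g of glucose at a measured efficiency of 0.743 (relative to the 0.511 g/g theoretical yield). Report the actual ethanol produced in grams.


Actual ethanol: m = 0.511 * 136.4 * 0.743
m = 51.7874 g

51.7874 g


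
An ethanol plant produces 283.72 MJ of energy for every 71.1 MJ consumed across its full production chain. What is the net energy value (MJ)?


NEV = E_out - E_in
= 283.72 - 71.1
= 212.6200 MJ

212.6200 MJ


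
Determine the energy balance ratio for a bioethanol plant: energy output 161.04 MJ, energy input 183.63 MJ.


EROI = E_out / E_in
= 161.04 / 183.63
= 0.8770

0.8770


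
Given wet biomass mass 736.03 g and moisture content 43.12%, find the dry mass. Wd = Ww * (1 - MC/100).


Wd = Ww * (1 - MC/100)
= 736.03 * (1 - 43.12/100)
= 418.6539 g

418.6539 g


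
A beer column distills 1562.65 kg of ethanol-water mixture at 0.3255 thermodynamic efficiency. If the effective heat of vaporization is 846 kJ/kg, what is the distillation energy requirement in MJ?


E = m * 846 / (eta * 1000)
= 1562.65 * 846 / (0.3255 * 1000)
= 4061.4498 MJ

4061.4498 MJ


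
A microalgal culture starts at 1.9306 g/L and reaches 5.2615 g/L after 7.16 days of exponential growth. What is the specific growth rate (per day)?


mu = ln(X2/X1) / dt
= ln(5.2615/1.9306) / 7.16
= 0.1400 per day

0.1400 per day


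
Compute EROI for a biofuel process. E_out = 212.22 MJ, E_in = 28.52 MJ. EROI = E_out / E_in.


EROI = E_out / E_in
= 212.22 / 28.52
= 7.4411

7.4411


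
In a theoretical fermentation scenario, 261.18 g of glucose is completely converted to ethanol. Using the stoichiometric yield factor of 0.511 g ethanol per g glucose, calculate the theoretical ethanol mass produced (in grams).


Theoretical ethanol yield: m_EtOH = 0.511 * m_glucose
m_EtOH = 0.511 * 261.18 = 133.4630 g

133.4630 g


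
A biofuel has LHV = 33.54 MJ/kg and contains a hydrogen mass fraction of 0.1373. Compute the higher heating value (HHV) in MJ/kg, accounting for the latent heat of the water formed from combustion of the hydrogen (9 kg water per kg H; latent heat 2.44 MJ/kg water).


HHV = LHV + H_frac * 9 * 2.44
= 33.54 + 0.1373 * 9 * 2.44
= 36.5551 MJ/kg

36.5551 MJ/kg


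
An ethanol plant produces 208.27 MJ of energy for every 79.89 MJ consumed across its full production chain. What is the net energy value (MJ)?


NEV = E_out - E_in
= 208.27 - 79.89
= 128.3800 MJ

128.3800 MJ


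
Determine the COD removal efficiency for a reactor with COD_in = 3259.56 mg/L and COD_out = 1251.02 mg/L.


eta = (COD_in - COD_out) / COD_in * 100
= (3259.56 - 1251.02) / 3259.56 * 100
= 61.6200%

61.6200%


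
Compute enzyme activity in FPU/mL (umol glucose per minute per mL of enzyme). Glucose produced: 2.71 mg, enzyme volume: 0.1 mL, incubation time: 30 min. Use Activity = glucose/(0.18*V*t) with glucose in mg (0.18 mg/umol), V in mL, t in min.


Activity = glucose_mg / (0.18 mg/umol * V_mL * t_min)
= 2.71 / (0.18 * 0.1 * 30)
= 5.0185 FPU/mL

5.0185 FPU/mL


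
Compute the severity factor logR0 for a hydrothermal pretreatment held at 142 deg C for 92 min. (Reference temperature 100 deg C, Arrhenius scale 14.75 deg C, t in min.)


logR0 = log10(t * exp((T - 100) / 14.75))
= log10(92 * exp((142 - 100) / 14.75))
= 3.2004

3.2004


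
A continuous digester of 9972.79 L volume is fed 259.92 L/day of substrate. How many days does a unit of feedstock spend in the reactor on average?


HRT = V / Q
= 9972.79 / 259.92
= 38.3687 days

38.3687 days


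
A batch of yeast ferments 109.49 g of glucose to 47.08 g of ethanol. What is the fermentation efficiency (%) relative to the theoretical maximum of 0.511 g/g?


Fermentation efficiency = (actual / (0.511 * glucose)) * 100
= (47.08 / (0.511 * 109.49)) * 100
= 84.1475%

84.1475%


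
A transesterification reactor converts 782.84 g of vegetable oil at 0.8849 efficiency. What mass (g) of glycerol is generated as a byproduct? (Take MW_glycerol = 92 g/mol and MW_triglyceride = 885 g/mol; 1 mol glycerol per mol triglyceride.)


glycerol = oil * conv * (92/885)
= 782.84 * 0.8849 * 92 / 885
= 72.0131 g

72.0131 g


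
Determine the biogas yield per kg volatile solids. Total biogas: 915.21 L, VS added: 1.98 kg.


Y = V / VS
= 915.21 / 1.98
= 462.2273 L/kg VS

462.2273 L/kg VS


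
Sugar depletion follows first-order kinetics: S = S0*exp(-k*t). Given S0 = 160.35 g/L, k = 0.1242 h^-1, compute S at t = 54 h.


S = S0 * exp(-k * t)
S = 160.35 * exp(-0.1242 * 54)
S = 0.1960 g/L

0.1960 g/L


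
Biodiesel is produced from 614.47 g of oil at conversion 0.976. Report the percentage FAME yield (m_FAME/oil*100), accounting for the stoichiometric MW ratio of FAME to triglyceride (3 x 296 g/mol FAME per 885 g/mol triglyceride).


m_FAME = oil * conv * (3 * 296 / 885) = oil * conv * (888/885)
= 614.47 * 0.976 * 888 / 885
= 601.7557 g
Y = m_FAME / oil * 100 = conv * (888/885) * 100
= 0.976 * 888 / 885 * 100
= 97.93%

97.93%


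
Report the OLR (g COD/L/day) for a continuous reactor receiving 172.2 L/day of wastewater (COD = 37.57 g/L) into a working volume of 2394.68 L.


OLR = Q * S / V
= 172.2 * 37.57 / 2394.68
= 2.7016 g/L/day

2.7016 g/L/day


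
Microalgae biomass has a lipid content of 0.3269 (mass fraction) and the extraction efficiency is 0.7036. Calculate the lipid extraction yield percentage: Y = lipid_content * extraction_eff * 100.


Y = lipid_content * extraction_eff * 100
= 0.3269 * 0.7036 * 100
= 23.0007%

23.0007%


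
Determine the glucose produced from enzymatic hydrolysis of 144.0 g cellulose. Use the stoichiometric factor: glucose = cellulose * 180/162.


glucose = cellulose * 180/162
= 144.0 * 180/162
= 160.0000 g

160.0000 g


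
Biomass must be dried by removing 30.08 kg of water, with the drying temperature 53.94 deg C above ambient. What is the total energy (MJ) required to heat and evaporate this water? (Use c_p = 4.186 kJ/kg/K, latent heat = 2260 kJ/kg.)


E = m_water * (4.186 * dT + 2260) / 1000
= 30.08 * (4.186 * 53.94 + 2260) / 1000
= 74.7726 MJ

74.7726 MJ


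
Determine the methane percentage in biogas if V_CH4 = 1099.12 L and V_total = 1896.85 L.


CH4% = V_CH4 / V_total * 100
= 1099.12 / 1896.85 * 100
= 57.9445%

57.9445%


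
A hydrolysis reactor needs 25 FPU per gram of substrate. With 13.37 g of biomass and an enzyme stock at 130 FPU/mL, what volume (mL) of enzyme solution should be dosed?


V = dosage * m_sub / activity
V = 25 * 13.37 / 130
V = 2.5712 mL

2.5712 mL


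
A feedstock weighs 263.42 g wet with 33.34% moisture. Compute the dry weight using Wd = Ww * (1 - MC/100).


Wd = Ww * (1 - MC/100)
= 263.42 * (1 - 33.34/100)
= 175.5958 g

175.5958 g


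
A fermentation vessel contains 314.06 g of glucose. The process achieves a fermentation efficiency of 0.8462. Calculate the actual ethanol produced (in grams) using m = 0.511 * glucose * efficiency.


Actual ethanol: m = 0.511 * 314.06 * 0.8462
m = 135.8021 g

135.8021 g


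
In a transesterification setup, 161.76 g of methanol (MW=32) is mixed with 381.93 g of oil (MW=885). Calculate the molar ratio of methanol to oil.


Molar ratio = n_MeOH / n_oil = (MeOH/32) / (oil/885) = (MeOH * 885) / (32 * oil)
= (161.76 * 885) / (32 * 381.93)
= 11.7133

11.7133


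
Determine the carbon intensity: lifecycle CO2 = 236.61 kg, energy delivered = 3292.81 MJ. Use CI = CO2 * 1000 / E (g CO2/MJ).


CI = CO2 * 1000 / E
= 236.61 * 1000 / 3292.81
= 71.8566 g CO2/MJ

71.8566 g CO2/MJ


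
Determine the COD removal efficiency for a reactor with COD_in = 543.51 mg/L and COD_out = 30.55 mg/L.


eta = (COD_in - COD_out) / COD_in * 100
= (543.51 - 30.55) / 543.51 * 100
= 94.3791%

94.3791%


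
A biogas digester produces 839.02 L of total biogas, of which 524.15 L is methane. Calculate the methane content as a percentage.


CH4% = V_CH4 / V_total * 100
= 524.15 / 839.02 * 100
= 62.4717%

62.4717%


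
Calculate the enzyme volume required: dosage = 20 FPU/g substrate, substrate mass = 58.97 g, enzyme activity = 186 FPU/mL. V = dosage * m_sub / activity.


V = dosage * m_sub / activity
V = 20 * 58.97 / 186
V = 6.3409 mL

6.3409 mL


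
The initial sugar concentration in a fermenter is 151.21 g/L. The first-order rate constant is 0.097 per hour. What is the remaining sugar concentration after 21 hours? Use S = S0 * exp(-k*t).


S = S0 * exp(-k * t)
S = 151.21 * exp(-0.097 * 21)
S = 19.7207 g/L

19.7207 g/L


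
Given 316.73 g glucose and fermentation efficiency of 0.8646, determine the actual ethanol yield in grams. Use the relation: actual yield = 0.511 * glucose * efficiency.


Actual ethanol: m = 0.511 * 316.73 * 0.8646
m = 139.9347 g

139.9347 g


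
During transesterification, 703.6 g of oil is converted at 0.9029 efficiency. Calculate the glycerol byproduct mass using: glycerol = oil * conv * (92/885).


glycerol = oil * conv * (92/885)
= 703.6 * 0.9029 * 92 / 885
= 66.0405 g

66.0405 g


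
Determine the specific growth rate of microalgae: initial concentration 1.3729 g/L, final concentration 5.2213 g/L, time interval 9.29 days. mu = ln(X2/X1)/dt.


mu = ln(X2/X1) / dt
= ln(5.2213/1.3729) / 9.29
= 0.1438 per day

0.1438 per day


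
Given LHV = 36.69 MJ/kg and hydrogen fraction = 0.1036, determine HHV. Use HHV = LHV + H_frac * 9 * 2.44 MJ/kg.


HHV = LHV + H_frac * 9 * 2.44
= 36.69 + 0.1036 * 9 * 2.44
= 38.9651 MJ/kg

38.9651 MJ/kg


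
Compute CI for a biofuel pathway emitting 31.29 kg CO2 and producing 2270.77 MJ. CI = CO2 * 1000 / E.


CI = CO2 * 1000 / E
= 31.29 * 1000 / 2270.77
= 13.7795 g CO2/MJ

13.7795 g CO2/MJ


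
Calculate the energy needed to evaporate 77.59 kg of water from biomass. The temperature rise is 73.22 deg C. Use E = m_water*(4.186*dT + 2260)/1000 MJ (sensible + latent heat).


E = m_water * (4.186 * dT + 2260) / 1000
= 77.59 * (4.186 * 73.22 + 2260) / 1000
= 199.1347 MJ

199.1347 MJ


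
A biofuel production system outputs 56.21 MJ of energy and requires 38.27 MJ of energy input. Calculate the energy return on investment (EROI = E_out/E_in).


EROI = E_out / E_in
= 56.21 / 38.27
= 1.4688

1.4688


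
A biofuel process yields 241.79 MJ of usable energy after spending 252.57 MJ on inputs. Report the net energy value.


NEV = E_out - E_in
= 241.79 - 252.57
= -10.7800 MJ

-10.7800 MJ


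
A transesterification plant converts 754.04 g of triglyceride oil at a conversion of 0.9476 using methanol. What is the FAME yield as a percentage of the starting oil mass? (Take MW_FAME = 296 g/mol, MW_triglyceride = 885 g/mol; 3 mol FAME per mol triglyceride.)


m_FAME = oil * conv * (3 * 296 / 885) = oil * conv * (888/885)
= 754.04 * 0.9476 * 888 / 885
= 716.9504 g
Y = m_FAME / oil * 100 = conv * (888/885) * 100
= 0.9476 * 888 / 885 * 100
= 95.08%

95.08%


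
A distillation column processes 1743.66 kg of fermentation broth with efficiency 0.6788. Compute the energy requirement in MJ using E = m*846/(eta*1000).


E = m * 846 / (eta * 1000)
= 1743.66 * 846 / (0.6788 * 1000)
= 2173.1532 MJ

2173.1532 MJ


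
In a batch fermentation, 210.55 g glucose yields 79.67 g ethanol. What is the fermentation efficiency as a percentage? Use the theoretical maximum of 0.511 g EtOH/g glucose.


Fermentation efficiency = (actual / (0.511 * glucose)) * 100
= (79.67 / (0.511 * 210.55)) * 100
= 74.0489%

74.0489%


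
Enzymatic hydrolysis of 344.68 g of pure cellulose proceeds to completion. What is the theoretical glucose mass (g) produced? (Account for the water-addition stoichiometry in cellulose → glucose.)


glucose = cellulose * 180/162
= 344.68 * 180/162
= 382.9778 g

382.9778 g


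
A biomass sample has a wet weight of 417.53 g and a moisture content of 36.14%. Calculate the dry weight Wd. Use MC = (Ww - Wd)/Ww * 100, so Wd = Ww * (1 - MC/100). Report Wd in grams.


Wd = Ww * (1 - MC/100)
= 417.53 * (1 - 36.14/100)
= 266.6347 g

266.6347 g


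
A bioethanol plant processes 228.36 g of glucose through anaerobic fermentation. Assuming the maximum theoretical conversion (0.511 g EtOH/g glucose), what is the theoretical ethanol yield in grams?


Theoretical ethanol yield: m_EtOH = 0.511 * m_glucose
m_EtOH = 0.511 * 228.36 = 116.6920 g

116.6920 g


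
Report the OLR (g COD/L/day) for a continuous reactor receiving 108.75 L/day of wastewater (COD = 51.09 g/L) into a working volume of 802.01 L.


OLR = Q * S / V
= 108.75 * 51.09 / 802.01
= 6.9276 g/L/day

6.9276 g/L/day


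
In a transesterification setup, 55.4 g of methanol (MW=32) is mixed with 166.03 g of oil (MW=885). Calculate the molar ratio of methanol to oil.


Molar ratio = n_MeOH / n_oil = (MeOH/32) / (oil/885) = (MeOH * 885) / (32 * oil)
= (55.4 * 885) / (32 * 166.03)
= 9.2282

9.2282


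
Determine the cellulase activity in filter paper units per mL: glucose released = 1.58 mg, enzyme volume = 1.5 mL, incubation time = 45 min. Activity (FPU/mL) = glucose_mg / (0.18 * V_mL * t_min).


Activity = glucose_mg / (0.18 mg/umol * V_mL * t_min)
= 1.58 / (0.18 * 1.5 * 45)
= 0.1300 FPU/mL

0.1300 FPU/mL


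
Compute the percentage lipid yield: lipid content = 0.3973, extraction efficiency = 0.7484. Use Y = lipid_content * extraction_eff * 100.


Y = lipid_content * extraction_eff * 100
= 0.3973 * 0.7484 * 100
= 29.7339%

29.7339%


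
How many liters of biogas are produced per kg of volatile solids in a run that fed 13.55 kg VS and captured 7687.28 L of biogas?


Y = V / VS
= 7687.28 / 13.55
= 567.3269 L/kg VS

567.3269 L/kg VS


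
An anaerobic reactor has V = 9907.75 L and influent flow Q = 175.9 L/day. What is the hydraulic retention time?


HRT = V / Q
= 9907.75 / 175.9
= 56.3260 days

56.3260 days


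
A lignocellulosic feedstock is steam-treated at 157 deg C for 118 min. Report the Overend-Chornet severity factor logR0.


logR0 = log10(t * exp((T - 100) / 14.75))
= log10(118 * exp((157 - 100) / 14.75))
= 3.7502

3.7502


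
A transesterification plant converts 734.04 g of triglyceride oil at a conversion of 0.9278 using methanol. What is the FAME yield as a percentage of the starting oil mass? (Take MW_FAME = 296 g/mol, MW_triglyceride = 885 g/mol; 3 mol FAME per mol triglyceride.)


m_FAME = oil * conv * (3 * 296 / 885) = oil * conv * (888/885)
= 734.04 * 0.9278 * 888 / 885
= 683.3509 g
Y = m_FAME / oil * 100 = conv * (888/885) * 100
= 0.9278 * 888 / 885 * 100
= 93.09%

93.09%


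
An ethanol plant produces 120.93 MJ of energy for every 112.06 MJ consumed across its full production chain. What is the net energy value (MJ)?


NEV = E_out - E_in
= 120.93 - 112.06
= 8.8700 MJ

8.8700 MJ


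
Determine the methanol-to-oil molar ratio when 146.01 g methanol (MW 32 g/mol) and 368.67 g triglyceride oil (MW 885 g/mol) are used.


Molar ratio = n_MeOH / n_oil = (MeOH/32) / (oil/885) = (MeOH * 885) / (32 * oil)
= (146.01 * 885) / (32 * 368.67)
= 10.9531

10.9531


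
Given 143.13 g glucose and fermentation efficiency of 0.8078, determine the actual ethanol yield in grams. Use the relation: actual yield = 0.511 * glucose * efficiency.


Actual ethanol: m = 0.511 * 143.13 * 0.8078
m = 59.0820 g

59.0820 g


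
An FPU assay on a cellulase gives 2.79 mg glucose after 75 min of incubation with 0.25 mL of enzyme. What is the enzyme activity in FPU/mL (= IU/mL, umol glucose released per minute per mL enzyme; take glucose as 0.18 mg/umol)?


Activity = glucose_mg / (0.18 mg/umol * V_mL * t_min)
= 2.79 / (0.18 * 0.25 * 75)
= 0.8267 FPU/mL

0.8267 FPU/mL


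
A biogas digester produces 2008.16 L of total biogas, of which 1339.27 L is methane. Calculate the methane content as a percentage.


CH4% = V_CH4 / V_total * 100
= 1339.27 / 2008.16 * 100
= 66.6914%

66.6914%


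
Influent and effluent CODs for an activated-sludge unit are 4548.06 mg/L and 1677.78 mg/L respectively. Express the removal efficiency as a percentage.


eta = (COD_in - COD_out) / COD_in * 100
= (4548.06 - 1677.78) / 4548.06 * 100
= 63.1100%

63.1100%


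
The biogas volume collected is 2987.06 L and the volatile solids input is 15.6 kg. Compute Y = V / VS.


Y = V / VS
= 2987.06 / 15.6
= 191.4782 L/kg VS

191.4782 L/kg VS


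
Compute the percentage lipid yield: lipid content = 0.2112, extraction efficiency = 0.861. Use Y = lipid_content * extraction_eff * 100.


Y = lipid_content * extraction_eff * 100
= 0.2112 * 0.861 * 100
= 18.1843%

18.1843%


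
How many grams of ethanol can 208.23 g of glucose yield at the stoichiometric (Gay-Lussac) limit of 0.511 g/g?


Theoretical ethanol yield: m_EtOH = 0.511 * m_glucose
m_EtOH = 0.511 * 208.23 = 106.4055 g

106.4055 g


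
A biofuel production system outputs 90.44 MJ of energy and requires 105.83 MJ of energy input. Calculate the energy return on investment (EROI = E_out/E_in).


EROI = E_out / E_in
= 90.44 / 105.83
= 0.8546

0.8546


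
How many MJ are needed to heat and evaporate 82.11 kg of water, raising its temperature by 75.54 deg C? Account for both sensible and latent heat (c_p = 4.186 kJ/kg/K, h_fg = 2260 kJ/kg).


E = m_water * (4.186 * dT + 2260) / 1000
= 82.11 * (4.186 * 75.54 + 2260) / 1000
= 211.5326 MJ

211.5326 MJ


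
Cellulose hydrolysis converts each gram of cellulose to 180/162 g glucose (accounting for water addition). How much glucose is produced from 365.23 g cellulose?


glucose = cellulose * 180/162
= 365.23 * 180/162
= 405.8111 g

405.8111 g


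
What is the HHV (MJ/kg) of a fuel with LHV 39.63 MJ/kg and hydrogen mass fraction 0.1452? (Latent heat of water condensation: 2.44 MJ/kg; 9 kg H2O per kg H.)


HHV = LHV + H_frac * 9 * 2.44
= 39.63 + 0.1452 * 9 * 2.44
= 42.8186 MJ/kg

42.8186 MJ/kg


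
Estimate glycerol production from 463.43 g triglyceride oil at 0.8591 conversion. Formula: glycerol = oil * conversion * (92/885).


glycerol = oil * conv * (92/885)
= 463.43 * 0.8591 * 92 / 885
= 41.3878 g

41.3878 g


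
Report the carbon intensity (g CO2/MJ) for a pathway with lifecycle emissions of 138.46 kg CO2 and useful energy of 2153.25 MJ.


CI = CO2 * 1000 / E
= 138.46 * 1000 / 2153.25
= 64.3028 g CO2/MJ

64.3028 g CO2/MJ


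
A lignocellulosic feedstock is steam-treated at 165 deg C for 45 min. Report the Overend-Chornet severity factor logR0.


logR0 = log10(t * exp((T - 100) / 14.75))
= log10(45 * exp((165 - 100) / 14.75))
= 3.5671

3.5671


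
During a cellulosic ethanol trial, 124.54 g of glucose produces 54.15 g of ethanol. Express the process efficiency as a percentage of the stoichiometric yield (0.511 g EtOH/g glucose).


Fermentation efficiency = (actual / (0.511 * glucose)) * 100
= (54.15 / (0.511 * 124.54)) * 100
= 85.0881%

85.0881%


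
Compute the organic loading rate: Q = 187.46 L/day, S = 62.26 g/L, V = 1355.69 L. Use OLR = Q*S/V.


OLR = Q * S / V
= 187.46 * 62.26 / 1355.69
= 8.6091 g/L/day

8.6091 g/L/day


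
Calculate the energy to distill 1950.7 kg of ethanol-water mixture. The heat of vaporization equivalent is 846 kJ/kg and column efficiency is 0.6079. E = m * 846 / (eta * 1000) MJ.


E = m * 846 / (eta * 1000)
= 1950.7 * 846 / (0.6079 * 1000)
= 2714.7429 MJ

2714.7429 MJ


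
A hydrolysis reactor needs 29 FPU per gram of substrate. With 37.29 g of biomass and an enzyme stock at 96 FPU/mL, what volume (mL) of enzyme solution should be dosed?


V = dosage * m_sub / activity
V = 29 * 37.29 / 96
V = 11.2647 mL

11.2647 mL


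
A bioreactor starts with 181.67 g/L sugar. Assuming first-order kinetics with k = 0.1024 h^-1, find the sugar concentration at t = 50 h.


S = S0 * exp(-k * t)
S = 181.67 * exp(-0.1024 * 50)
S = 1.0857 g/L

1.0857 g/L


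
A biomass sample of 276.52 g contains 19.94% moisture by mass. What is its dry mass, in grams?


Wd = Ww * (1 - MC/100)
= 276.52 * (1 - 19.94/100)
= 221.3819 g

221.3819 g


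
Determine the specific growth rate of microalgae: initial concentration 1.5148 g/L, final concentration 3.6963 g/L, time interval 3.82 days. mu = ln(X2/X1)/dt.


mu = ln(X2/X1) / dt
= ln(3.6963/1.5148) / 3.82
= 0.2335 per day

0.2335 per day


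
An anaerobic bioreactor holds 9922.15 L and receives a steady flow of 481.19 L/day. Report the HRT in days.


HRT = V / Q
= 9922.15 / 481.19
= 20.6200 days

20.6200 days


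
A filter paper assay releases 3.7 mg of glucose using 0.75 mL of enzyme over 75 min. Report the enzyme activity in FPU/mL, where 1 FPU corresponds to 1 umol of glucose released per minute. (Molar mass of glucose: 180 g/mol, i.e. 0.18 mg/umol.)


Activity = glucose_mg / (0.18 mg/umol * V_mL * t_min)
= 3.7 / (0.18 * 0.75 * 75)
= 0.3654 FPU/mL

0.3654 FPU/mL


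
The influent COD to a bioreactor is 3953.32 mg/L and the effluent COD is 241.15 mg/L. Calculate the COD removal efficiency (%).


eta = (COD_in - COD_out) / COD_in * 100
= (3953.32 - 241.15) / 3953.32 * 100
= 93.9001%

93.9001%


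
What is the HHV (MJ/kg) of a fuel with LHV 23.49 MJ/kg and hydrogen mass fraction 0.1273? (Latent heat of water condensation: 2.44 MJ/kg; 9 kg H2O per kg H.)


HHV = LHV + H_frac * 9 * 2.44
= 23.49 + 0.1273 * 9 * 2.44
= 26.2855 MJ/kg

26.2855 MJ/kg


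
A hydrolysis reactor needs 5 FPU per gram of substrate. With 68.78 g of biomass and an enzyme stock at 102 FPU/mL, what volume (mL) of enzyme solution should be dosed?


V = dosage * m_sub / activity
V = 5 * 68.78 / 102
V = 3.3716 mL

3.3716 mL


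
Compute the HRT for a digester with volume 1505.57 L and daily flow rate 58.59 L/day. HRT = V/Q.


HRT = V / Q
= 1505.57 / 58.59
= 25.6967 days

25.6967 days


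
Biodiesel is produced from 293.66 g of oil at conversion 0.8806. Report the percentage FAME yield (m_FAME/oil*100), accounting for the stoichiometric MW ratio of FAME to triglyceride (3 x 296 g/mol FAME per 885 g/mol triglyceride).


m_FAME = oil * conv * (3 * 296 / 885) = oil * conv * (888/885)
= 293.66 * 0.8806 * 888 / 885
= 259.4736 g
Y = m_FAME / oil * 100 = conv * (888/885) * 100
= 0.8806 * 888 / 885 * 100
= 88.36%

88.36%


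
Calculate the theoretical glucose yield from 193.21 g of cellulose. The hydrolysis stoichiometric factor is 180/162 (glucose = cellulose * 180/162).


glucose = cellulose * 180/162
= 193.21 * 180/162
= 214.6778 g

214.6778 g


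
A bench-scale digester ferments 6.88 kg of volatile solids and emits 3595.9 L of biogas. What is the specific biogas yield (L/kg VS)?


Y = V / VS
= 3595.9 / 6.88
= 522.6599 L/kg VS

522.6599 L/kg VS


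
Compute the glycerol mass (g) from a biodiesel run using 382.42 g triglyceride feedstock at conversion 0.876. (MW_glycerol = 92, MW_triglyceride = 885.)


glycerol = oil * conv * (92/885)
= 382.42 * 0.876 * 92 / 885
= 34.8249 g

34.8249 g


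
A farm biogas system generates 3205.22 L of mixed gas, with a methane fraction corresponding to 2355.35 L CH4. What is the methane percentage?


CH4% = V_CH4 / V_total * 100
= 2355.35 / 3205.22 * 100
= 73.4848%

73.4848%


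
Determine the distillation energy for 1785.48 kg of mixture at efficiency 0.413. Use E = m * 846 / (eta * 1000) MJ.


E = m * 846 / (eta * 1000)
= 1785.48 * 846 / (0.413 * 1000)
= 3657.4239 MJ

3657.4239 MJ


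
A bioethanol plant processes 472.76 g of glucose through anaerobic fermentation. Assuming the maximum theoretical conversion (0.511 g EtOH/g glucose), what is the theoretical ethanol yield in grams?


Theoretical ethanol yield: m_EtOH = 0.511 * m_glucose
m_EtOH = 0.511 * 472.76 = 241.5804 g

241.5804 g


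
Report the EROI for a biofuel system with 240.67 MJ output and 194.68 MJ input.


EROI = E_out / E_in
= 240.67 / 194.68
= 1.2362

1.2362


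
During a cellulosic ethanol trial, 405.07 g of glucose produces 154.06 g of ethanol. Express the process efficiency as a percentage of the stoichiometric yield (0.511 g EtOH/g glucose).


Fermentation efficiency = (actual / (0.511 * glucose)) * 100
= (154.06 / (0.511 * 405.07)) * 100
= 74.4284%

74.4284%


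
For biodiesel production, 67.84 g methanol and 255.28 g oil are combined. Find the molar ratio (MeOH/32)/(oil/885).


Molar ratio = n_MeOH / n_oil = (MeOH/32) / (oil/885) = (MeOH * 885) / (32 * oil)
= (67.84 * 885) / (32 * 255.28)
= 7.3496

7.3496


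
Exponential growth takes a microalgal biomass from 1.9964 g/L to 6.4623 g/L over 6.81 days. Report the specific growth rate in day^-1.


mu = ln(X2/X1) / dt
= ln(6.4623/1.9964) / 6.81
= 0.1725 per day

0.1725 per day


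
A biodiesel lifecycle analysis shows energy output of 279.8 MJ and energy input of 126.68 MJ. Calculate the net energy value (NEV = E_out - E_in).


NEV = E_out - E_in
= 279.8 - 126.68
= 153.1200 MJ

153.1200 MJ


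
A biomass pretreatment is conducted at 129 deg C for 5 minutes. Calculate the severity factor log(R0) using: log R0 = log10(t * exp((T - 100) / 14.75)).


logR0 = log10(t * exp((T - 100) / 14.75))
= log10(5 * exp((129 - 100) / 14.75))
= 1.5528

1.5528


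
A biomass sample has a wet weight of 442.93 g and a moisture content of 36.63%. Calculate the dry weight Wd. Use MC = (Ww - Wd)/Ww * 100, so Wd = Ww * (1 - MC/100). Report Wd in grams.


Wd = Ww * (1 - MC/100)
= 442.93 * (1 - 36.63/100)
= 280.6847 g

280.6847 g


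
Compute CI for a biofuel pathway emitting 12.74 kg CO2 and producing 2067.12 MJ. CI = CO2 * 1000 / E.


CI = CO2 * 1000 / E
= 12.74 * 1000 / 2067.12
= 6.1632 g CO2/MJ

6.1632 g CO2/MJ


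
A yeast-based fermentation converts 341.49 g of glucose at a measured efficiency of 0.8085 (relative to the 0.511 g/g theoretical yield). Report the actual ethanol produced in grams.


Actual ethanol: m = 0.511 * 341.49 * 0.8085
m = 141.0844 g

141.0844 g


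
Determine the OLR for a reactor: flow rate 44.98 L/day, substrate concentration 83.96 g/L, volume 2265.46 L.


OLR = Q * S / V
= 44.98 * 83.96 / 2265.46
= 1.6670 g/L/day

1.6670 g/L/day


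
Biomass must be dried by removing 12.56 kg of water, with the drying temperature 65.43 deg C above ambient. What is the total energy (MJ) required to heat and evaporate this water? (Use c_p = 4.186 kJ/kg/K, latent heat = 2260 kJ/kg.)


E = m_water * (4.186 * dT + 2260) / 1000
= 12.56 * (4.186 * 65.43 + 2260) / 1000
= 31.8257 MJ

31.8257 MJ


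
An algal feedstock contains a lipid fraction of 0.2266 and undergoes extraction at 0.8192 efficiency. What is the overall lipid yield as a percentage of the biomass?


Y = lipid_content * extraction_eff * 100
= 0.2266 * 0.8192 * 100
= 18.5631%

18.5631%


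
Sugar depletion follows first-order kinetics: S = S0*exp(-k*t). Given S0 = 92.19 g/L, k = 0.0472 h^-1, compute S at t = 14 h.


S = S0 * exp(-k * t)
S = 92.19 * exp(-0.0472 * 14)
S = 47.6104 g/L

47.6104 g/L


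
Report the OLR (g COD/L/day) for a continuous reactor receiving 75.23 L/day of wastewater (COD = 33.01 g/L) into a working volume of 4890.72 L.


OLR = Q * S / V
= 75.23 * 33.01 / 4890.72
= 0.5078 g/L/day

0.5078 g/L/day


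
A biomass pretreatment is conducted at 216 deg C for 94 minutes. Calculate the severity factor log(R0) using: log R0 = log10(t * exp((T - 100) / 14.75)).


logR0 = log10(t * exp((T - 100) / 14.75))
= log10(94 * exp((216 - 100) / 14.75))
= 5.3886

5.3886


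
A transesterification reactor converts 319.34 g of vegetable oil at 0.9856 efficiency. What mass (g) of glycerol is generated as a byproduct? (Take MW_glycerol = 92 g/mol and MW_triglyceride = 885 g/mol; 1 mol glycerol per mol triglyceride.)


glycerol = oil * conv * (92/885)
= 319.34 * 0.9856 * 92 / 885
= 32.7189 g

32.7189 g


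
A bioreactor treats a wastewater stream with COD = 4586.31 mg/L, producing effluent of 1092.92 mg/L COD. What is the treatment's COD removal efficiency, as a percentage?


eta = (COD_in - COD_out) / COD_in * 100
= (4586.31 - 1092.92) / 4586.31 * 100
= 76.1699%

76.1699%


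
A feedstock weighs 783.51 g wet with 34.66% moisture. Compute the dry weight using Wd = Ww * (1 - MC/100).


Wd = Ww * (1 - MC/100)
= 783.51 * (1 - 34.66/100)
= 511.9454 g

511.9454 g


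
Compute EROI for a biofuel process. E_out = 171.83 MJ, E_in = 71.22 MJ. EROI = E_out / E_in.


EROI = E_out / E_in
= 171.83 / 71.22
= 2.4127

2.4127


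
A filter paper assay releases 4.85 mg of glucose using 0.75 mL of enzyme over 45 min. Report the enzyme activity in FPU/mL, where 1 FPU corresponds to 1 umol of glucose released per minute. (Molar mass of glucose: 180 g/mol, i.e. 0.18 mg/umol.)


Activity = glucose_mg / (0.18 mg/umol * V_mL * t_min)
= 4.85 / (0.18 * 0.75 * 45)
= 0.7984 FPU/mL

0.7984 FPU/mL


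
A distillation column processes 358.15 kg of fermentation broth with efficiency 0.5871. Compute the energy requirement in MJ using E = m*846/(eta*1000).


E = m * 846 / (eta * 1000)
= 358.15 * 846 / (0.5871 * 1000)
= 516.0874 MJ

516.0874 MJ


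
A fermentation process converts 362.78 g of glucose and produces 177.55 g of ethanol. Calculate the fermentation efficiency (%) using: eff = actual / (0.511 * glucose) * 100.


Fermentation efficiency = (actual / (0.511 * glucose)) * 100
= (177.55 / (0.511 * 362.78)) * 100
= 95.7759%

95.7759%


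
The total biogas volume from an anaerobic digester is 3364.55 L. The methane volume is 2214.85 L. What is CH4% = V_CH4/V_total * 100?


CH4% = V_CH4 / V_total * 100
= 2214.85 / 3364.55 * 100
= 65.8290%

65.8290%


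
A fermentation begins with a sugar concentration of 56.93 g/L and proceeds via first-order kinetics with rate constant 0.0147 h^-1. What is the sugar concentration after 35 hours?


S = S0 * exp(-k * t)
S = 56.93 * exp(-0.0147 * 35)
S = 34.0327 g/L

34.0327 g/L


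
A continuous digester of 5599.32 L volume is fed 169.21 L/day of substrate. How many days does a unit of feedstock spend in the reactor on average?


HRT = V / Q
= 5599.32 / 169.21
= 33.0910 days

33.0910 days


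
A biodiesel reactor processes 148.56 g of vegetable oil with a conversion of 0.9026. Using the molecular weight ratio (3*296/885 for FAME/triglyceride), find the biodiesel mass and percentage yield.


m_FAME = oil * conv * (3 * 296 / 885) = oil * conv * (888/885)
= 148.56 * 0.9026 * 888 / 885
= 134.5448 g
Y = m_FAME / oil * 100 = conv * (888/885) * 100
= 0.9026 * 888 / 885 * 100
= 90.57%

134.5448 g FAME; Y = 90.57%


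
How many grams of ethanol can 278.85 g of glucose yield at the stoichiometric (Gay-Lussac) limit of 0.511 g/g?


Theoretical ethanol yield: m_EtOH = 0.511 * m_glucose
m_EtOH = 0.511 * 278.85 = 142.4924 g

142.4924 g


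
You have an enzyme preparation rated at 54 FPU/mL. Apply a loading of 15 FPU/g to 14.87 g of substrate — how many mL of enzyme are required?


V = dosage * m_sub / activity
V = 15 * 14.87 / 54
V = 4.1306 mL

4.1306 mL


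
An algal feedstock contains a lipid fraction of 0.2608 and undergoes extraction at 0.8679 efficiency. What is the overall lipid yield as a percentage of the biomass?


Y = lipid_content * extraction_eff * 100
= 0.2608 * 0.8679 * 100
= 22.6348%

22.6348%


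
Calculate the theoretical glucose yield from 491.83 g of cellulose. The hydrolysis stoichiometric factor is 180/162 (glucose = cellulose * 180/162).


glucose = cellulose * 180/162
= 491.83 * 180/162
= 546.4778 g

546.4778 g


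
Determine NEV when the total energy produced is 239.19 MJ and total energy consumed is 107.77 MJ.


NEV = E_out - E_in
= 239.19 - 107.77
= 131.4200 MJ

131.4200 MJ


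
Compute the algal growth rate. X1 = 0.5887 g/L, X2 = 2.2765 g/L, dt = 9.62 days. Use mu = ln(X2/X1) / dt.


mu = ln(X2/X1) / dt
= ln(2.2765/0.5887) / 9.62
= 0.1406 per day

0.1406 per day


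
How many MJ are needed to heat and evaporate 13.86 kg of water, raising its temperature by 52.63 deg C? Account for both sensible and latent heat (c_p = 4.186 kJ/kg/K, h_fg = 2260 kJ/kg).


E = m_water * (4.186 * dT + 2260) / 1000
= 13.86 * (4.186 * 52.63 + 2260) / 1000
= 34.3771 MJ

34.3771 MJ


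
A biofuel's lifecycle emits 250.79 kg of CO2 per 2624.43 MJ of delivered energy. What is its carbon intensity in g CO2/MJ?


CI = CO2 * 1000 / E
= 250.79 * 1000 / 2624.43
= 95.5598 g CO2/MJ

95.5598 g CO2/MJ


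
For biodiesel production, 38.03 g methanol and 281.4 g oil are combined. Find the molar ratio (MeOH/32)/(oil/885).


Molar ratio = n_MeOH / n_oil = (MeOH/32) / (oil/885) = (MeOH * 885) / (32 * oil)
= (38.03 * 885) / (32 * 281.4)
= 3.7376

3.7376


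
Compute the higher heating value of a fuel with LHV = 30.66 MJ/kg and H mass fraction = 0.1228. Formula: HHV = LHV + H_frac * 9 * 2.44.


HHV = LHV + H_frac * 9 * 2.44
= 30.66 + 0.1228 * 9 * 2.44
= 33.3567 MJ/kg

33.3567 MJ/kg
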